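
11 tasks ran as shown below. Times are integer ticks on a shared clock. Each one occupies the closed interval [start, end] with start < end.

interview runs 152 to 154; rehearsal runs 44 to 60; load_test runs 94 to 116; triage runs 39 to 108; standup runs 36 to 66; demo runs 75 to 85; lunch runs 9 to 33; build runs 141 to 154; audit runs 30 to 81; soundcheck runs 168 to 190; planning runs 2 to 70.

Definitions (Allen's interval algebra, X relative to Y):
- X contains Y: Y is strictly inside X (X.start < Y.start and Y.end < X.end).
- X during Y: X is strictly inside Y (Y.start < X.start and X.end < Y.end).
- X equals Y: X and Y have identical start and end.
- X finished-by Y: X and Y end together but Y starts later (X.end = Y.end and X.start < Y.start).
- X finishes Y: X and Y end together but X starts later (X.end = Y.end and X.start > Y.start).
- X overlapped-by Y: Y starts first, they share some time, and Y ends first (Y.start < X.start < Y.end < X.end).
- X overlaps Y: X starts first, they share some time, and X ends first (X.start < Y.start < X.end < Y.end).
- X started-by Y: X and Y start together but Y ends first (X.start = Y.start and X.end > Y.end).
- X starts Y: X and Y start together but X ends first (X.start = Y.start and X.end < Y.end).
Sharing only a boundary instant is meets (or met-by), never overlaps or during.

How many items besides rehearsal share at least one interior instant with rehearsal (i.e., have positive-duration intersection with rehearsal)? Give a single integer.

Target rehearsal = [44, 60].
audit [30, 81] → contains → counts.
build [141, 154] → after → no.
demo [75, 85] → after → no.
interview [152, 154] → after → no.
load_test [94, 116] → after → no.
lunch [9, 33] → before → no.
planning [2, 70] → contains → counts.
soundcheck [168, 190] → after → no.
standup [36, 66] → contains → counts.
triage [39, 108] → contains → counts.
Total: 4.

4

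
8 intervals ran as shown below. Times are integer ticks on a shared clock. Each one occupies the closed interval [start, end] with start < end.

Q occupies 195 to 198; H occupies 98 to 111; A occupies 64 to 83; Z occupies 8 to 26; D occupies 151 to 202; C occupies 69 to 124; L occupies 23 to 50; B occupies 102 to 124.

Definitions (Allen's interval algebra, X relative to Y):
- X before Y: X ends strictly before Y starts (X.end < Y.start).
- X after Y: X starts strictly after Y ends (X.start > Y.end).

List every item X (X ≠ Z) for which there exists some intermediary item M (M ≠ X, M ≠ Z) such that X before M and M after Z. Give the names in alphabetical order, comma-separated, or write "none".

Target Z = [8, 26].
Intermediaries M with M after Z: A, B, C, D, H, Q.
Via A — items with X before A: L.
Via B — items with X before B: A, L.
Via C — items with X before C: L.
Via D — items with X before D: A, B, C, H, L.
Via H — items with X before H: A, L.
Via Q — items with X before Q: A, B, C, H, L.
Union: A, B, C, H, L.

A, B, C, H, L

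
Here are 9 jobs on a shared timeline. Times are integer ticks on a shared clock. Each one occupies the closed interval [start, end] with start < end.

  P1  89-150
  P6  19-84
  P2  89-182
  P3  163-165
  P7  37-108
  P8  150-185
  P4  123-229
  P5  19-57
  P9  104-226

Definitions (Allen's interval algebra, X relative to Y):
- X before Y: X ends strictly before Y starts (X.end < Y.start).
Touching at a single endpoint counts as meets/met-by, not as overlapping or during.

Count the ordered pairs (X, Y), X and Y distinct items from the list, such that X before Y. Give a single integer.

Checking all 72 ordered pairs for relation 'before'; matching pairs in alphabetical order:
(P1, P3): P1 before P3 ✓
(P5, P1): P5 before P1 ✓
(P5, P2): P5 before P2 ✓
(P5, P3): P5 before P3 ✓
(P5, P4): P5 before P4 ✓
(P5, P8): P5 before P8 ✓
(P5, P9): P5 before P9 ✓
(P6, P1): P6 before P1 ✓
(P6, P2): P6 before P2 ✓
(P6, P3): P6 before P3 ✓
(P6, P4): P6 before P4 ✓
(P6, P8): P6 before P8 ✓
(P6, P9): P6 before P9 ✓
(P7, P3): P7 before P3 ✓
(P7, P4): P7 before P4 ✓
(P7, P8): P7 before P8 ✓
Count: 16.

16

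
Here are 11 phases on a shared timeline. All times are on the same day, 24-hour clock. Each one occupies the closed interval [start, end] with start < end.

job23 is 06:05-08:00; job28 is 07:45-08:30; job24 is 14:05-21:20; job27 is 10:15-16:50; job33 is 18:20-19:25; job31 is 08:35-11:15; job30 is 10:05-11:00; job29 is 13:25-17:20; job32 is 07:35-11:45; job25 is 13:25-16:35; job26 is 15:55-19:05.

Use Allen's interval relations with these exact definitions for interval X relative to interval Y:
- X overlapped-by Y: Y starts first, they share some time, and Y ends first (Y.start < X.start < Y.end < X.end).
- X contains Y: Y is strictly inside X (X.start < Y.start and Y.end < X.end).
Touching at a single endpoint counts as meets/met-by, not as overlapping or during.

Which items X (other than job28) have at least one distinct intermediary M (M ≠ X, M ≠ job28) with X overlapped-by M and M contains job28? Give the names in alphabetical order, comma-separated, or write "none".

Target job28 = [07:45, 08:30].
Intermediaries M with M contains job28: job32.
Via job32 — items with X overlapped-by job32: job27.
Union: job27.

job27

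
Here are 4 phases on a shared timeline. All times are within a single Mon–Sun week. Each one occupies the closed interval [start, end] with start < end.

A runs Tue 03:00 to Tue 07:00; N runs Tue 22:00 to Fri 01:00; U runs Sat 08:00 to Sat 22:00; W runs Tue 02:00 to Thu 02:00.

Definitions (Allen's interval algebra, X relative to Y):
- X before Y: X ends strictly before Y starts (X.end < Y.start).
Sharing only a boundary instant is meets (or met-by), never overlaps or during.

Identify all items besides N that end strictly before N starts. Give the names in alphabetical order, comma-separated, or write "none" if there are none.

A

Target N = [Tue 22:00, Fri 01:00].
A [Tue 03:00, Tue 07:00] → before → yes.
U [Sat 08:00, Sat 22:00] → after → no.
W [Tue 02:00, Thu 02:00] → overlaps → no.
Result: A.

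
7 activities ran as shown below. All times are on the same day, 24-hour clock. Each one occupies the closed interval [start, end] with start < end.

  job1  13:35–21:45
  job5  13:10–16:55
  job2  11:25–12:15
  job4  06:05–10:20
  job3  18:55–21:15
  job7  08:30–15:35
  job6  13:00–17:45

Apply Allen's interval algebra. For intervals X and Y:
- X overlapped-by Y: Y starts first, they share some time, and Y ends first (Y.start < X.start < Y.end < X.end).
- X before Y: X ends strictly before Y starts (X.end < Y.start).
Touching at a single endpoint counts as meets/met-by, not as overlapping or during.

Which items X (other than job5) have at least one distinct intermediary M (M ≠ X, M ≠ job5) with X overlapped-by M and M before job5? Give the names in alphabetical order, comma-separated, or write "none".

Target job5 = [13:10, 16:55].
Intermediaries M with M before job5: job2, job4.
Via job2 — items with X overlapped-by job2: none.
Via job4 — items with X overlapped-by job4: job7.
Union: job7.

job7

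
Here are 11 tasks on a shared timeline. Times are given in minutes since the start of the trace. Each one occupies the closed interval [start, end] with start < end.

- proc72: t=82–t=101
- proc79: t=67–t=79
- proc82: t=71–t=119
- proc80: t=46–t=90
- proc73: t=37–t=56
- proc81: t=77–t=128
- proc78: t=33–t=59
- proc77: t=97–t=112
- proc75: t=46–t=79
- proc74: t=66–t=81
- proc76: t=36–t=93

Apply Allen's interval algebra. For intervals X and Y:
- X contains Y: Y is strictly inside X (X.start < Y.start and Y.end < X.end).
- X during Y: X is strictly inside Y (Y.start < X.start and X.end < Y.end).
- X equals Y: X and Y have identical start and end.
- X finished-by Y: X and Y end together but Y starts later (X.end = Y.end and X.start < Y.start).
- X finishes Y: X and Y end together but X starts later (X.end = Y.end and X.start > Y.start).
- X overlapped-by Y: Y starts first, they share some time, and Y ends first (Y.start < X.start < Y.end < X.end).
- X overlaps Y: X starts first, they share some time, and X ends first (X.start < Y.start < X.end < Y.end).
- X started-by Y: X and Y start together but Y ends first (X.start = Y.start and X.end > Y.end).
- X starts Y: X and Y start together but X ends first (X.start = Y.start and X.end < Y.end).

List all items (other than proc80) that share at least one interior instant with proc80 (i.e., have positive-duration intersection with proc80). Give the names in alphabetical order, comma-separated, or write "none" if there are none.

Target proc80 = [t=46, t=90].
proc72 [t=82, t=101] → overlapped-by → yes.
proc73 [t=37, t=56] → overlaps → yes.
proc74 [t=66, t=81] → during → yes.
proc75 [t=46, t=79] → starts → yes.
proc76 [t=36, t=93] → contains → yes.
proc77 [t=97, t=112] → after → no.
proc78 [t=33, t=59] → overlaps → yes.
proc79 [t=67, t=79] → during → yes.
proc81 [t=77, t=128] → overlapped-by → yes.
proc82 [t=71, t=119] → overlapped-by → yes.
Result: proc72, proc73, proc74, proc75, proc76, proc78, proc79, proc81, proc82.

proc72, proc73, proc74, proc75, proc76, proc78, proc79, proc81, proc82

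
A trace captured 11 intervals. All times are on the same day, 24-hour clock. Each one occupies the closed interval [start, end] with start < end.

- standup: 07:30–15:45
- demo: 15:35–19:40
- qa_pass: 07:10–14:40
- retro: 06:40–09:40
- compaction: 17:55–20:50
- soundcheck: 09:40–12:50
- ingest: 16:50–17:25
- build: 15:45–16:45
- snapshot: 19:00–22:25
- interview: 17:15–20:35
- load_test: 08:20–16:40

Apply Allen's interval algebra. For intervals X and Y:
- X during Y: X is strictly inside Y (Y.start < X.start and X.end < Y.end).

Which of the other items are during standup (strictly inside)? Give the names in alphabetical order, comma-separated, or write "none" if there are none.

Target standup = [07:30, 15:45].
build [15:45, 16:45] → met-by → no.
compaction [17:55, 20:50] → after → no.
demo [15:35, 19:40] → overlapped-by → no.
ingest [16:50, 17:25] → after → no.
interview [17:15, 20:35] → after → no.
load_test [08:20, 16:40] → overlapped-by → no.
qa_pass [07:10, 14:40] → overlaps → no.
retro [06:40, 09:40] → overlaps → no.
snapshot [19:00, 22:25] → after → no.
soundcheck [09:40, 12:50] → during → yes.
Result: soundcheck.

soundcheck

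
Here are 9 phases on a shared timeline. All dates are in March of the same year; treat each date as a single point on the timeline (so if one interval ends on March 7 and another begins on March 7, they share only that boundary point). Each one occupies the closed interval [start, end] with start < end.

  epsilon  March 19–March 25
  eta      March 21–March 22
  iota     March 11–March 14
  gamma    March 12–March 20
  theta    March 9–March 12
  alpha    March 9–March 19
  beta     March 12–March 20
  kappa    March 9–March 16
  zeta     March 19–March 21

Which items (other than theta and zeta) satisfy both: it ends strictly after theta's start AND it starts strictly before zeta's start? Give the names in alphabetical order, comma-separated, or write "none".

Conditions: its end is strictly after theta's start (X.end > March 9) AND its start is strictly before zeta's start (X.start < March 19).
alpha: end March 19 > March 9? ✓; start March 9 < March 19? ✓ → yes.
beta: end March 20 > March 9? ✓; start March 12 < March 19? ✓ → yes.
epsilon: end March 25 > March 9? ✓; start March 19 < March 19? ✗ → no.
eta: end March 22 > March 9? ✓; start March 21 < March 19? ✗ → no.
gamma: end March 20 > March 9? ✓; start March 12 < March 19? ✓ → yes.
iota: end March 14 > March 9? ✓; start March 11 < March 19? ✓ → yes.
kappa: end March 16 > March 9? ✓; start March 9 < March 19? ✓ → yes.
Result: alpha, beta, gamma, iota, kappa.

alpha, beta, gamma, iota, kappa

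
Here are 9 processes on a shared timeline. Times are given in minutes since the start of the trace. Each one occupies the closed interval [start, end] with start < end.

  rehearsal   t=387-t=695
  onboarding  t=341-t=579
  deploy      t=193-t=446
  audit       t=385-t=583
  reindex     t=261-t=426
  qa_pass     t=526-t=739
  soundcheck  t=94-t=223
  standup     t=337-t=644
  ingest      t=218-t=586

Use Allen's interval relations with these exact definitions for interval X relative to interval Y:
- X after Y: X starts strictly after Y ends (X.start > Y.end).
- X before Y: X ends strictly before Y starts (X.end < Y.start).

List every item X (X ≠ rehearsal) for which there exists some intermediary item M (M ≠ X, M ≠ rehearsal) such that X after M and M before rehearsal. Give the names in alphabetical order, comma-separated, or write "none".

audit, onboarding, qa_pass, reindex, standup

Target rehearsal = [t=387, t=695].
Intermediaries M with M before rehearsal: soundcheck.
Via soundcheck — items with X after soundcheck: audit, onboarding, qa_pass, reindex, standup.
Union: audit, onboarding, qa_pass, reindex, standup.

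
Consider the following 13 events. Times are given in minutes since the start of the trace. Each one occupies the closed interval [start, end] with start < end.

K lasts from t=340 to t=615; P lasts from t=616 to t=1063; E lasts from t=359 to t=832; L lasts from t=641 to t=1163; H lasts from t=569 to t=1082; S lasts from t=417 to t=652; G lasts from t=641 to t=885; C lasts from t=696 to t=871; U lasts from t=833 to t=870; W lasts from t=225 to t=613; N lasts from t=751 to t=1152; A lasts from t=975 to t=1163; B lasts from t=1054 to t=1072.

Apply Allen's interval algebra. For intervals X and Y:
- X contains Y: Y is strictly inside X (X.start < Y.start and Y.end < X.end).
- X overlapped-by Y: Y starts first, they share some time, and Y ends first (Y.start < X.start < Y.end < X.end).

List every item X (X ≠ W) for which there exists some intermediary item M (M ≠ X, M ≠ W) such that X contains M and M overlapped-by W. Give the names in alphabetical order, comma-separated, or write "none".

Target W = [t=225, t=613].
Intermediaries M with M overlapped-by W: E, H, K, S.
Via E — items with X contains E: none.
Via H — items with X contains H: none.
Via K — items with X contains K: none.
Via S — items with X contains S: E.
Union: E.

E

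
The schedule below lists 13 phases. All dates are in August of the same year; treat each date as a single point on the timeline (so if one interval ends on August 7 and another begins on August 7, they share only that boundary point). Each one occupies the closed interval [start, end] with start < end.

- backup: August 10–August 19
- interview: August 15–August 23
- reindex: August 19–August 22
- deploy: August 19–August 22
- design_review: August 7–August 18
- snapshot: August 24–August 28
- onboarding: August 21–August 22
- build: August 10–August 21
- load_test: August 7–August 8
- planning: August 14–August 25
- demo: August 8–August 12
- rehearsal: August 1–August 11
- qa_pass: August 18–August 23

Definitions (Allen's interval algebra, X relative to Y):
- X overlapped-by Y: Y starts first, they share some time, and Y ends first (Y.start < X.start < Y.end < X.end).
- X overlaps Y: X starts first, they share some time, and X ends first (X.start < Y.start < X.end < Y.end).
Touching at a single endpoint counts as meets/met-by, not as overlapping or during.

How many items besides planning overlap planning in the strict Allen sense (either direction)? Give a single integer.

4

Target planning = [August 14, August 25].
backup [August 10, August 19] → overlaps → counts.
build [August 10, August 21] → overlaps → counts.
demo [August 8, August 12] → before → no.
deploy [August 19, August 22] → during → no.
design_review [August 7, August 18] → overlaps → counts.
interview [August 15, August 23] → during → no.
load_test [August 7, August 8] → before → no.
onboarding [August 21, August 22] → during → no.
qa_pass [August 18, August 23] → during → no.
rehearsal [August 1, August 11] → before → no.
reindex [August 19, August 22] → during → no.
snapshot [August 24, August 28] → overlapped-by → counts.
Total: 4.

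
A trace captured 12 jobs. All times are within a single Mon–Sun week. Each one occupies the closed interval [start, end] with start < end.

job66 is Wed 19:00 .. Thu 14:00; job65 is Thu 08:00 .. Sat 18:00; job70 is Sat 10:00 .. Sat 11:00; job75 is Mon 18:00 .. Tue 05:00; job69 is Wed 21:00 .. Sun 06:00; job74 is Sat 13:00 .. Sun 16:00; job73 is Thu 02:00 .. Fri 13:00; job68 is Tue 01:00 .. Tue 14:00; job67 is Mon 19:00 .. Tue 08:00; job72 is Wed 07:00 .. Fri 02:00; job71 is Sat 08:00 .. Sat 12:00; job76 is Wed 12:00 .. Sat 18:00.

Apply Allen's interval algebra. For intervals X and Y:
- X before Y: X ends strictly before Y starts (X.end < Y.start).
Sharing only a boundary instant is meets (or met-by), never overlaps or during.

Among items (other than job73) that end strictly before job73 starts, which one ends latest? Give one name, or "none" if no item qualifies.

Target job73 = [Thu 02:00, Fri 13:00].
job65 [Thu 08:00, Sat 18:00] → overlapped-by → excluded.
job66 [Wed 19:00, Thu 14:00] → overlaps → excluded.
job67 [Mon 19:00, Tue 08:00] → before → candidate.
job68 [Tue 01:00, Tue 14:00] → before → candidate.
job69 [Wed 21:00, Sun 06:00] → contains → excluded.
job70 [Sat 10:00, Sat 11:00] → after → excluded.
job71 [Sat 08:00, Sat 12:00] → after → excluded.
job72 [Wed 07:00, Fri 02:00] → overlaps → excluded.
job74 [Sat 13:00, Sun 16:00] → after → excluded.
job75 [Mon 18:00, Tue 05:00] → before → candidate.
job76 [Wed 12:00, Sat 18:00] → contains → excluded.
Among candidates, latest end is Tue 14:00 → job68.

job68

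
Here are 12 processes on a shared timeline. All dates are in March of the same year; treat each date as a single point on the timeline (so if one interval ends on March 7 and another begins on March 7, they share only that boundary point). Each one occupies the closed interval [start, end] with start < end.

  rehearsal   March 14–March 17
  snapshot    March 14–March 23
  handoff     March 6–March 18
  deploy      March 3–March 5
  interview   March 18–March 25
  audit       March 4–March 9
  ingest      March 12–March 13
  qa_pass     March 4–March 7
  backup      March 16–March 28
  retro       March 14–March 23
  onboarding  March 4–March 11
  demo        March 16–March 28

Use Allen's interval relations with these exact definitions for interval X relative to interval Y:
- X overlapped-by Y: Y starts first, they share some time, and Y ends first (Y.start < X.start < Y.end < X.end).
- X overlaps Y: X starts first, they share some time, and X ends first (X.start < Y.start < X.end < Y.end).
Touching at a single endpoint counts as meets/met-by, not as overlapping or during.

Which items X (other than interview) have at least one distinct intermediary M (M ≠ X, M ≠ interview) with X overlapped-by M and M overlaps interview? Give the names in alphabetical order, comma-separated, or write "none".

backup, demo

Target interview = [March 18, March 25].
Intermediaries M with M overlaps interview: retro, snapshot.
Via retro — items with X overlapped-by retro: backup, demo.
Via snapshot — items with X overlapped-by snapshot: backup, demo.
Union: backup, demo.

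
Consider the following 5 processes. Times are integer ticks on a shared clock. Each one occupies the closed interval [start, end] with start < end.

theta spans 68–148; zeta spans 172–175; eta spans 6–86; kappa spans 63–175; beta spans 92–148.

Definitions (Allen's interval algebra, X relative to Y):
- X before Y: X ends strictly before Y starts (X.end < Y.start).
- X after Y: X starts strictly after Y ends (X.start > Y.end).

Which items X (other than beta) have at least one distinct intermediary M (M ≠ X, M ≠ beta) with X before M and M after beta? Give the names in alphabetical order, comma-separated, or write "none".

eta, theta

Target beta = [92, 148].
Intermediaries M with M after beta: zeta.
Via zeta — items with X before zeta: eta, theta.
Union: eta, theta.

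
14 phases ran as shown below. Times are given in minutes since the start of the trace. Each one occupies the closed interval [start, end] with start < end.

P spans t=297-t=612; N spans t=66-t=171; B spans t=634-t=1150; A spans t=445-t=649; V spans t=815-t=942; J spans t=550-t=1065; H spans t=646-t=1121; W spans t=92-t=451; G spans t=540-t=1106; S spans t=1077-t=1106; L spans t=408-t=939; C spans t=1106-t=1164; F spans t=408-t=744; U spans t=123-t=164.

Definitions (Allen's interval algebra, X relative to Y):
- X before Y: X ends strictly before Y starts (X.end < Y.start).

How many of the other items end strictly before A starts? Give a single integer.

Target A = [t=445, t=649].
B [t=634, t=1150] → overlapped-by → no.
C [t=1106, t=1164] → after → no.
F [t=408, t=744] → contains → no.
G [t=540, t=1106] → overlapped-by → no.
H [t=646, t=1121] → overlapped-by → no.
J [t=550, t=1065] → overlapped-by → no.
L [t=408, t=939] → contains → no.
N [t=66, t=171] → before → counts.
P [t=297, t=612] → overlaps → no.
S [t=1077, t=1106] → after → no.
U [t=123, t=164] → before → counts.
V [t=815, t=942] → after → no.
W [t=92, t=451] → overlaps → no.
Total: 2.

2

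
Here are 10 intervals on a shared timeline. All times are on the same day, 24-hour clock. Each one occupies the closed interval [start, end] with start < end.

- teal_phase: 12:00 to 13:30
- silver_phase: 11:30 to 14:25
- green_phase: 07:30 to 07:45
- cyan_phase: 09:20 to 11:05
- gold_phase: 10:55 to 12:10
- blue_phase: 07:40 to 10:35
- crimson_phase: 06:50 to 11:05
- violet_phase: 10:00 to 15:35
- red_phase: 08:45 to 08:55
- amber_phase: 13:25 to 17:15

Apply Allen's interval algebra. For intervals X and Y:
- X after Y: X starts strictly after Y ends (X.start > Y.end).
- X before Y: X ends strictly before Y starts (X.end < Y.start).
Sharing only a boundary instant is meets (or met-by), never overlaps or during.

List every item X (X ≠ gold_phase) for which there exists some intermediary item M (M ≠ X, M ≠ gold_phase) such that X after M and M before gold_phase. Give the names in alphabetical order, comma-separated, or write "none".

Target gold_phase = [10:55, 12:10].
Intermediaries M with M before gold_phase: blue_phase, green_phase, red_phase.
Via blue_phase — items with X after blue_phase: amber_phase, silver_phase, teal_phase.
Via green_phase — items with X after green_phase: amber_phase, cyan_phase, red_phase, silver_phase, teal_phase, violet_phase.
Via red_phase — items with X after red_phase: amber_phase, cyan_phase, silver_phase, teal_phase, violet_phase.
Union: amber_phase, cyan_phase, red_phase, silver_phase, teal_phase, violet_phase.

amber_phase, cyan_phase, red_phase, silver_phase, teal_phase, violet_phase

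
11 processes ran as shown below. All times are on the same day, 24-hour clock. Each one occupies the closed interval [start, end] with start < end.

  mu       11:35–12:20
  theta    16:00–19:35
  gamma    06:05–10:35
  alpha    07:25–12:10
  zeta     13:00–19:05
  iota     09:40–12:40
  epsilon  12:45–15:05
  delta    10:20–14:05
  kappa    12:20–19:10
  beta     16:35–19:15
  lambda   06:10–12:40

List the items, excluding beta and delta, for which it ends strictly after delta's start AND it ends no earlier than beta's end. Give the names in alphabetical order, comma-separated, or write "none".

theta

Conditions: its end is strictly after delta's start (X.end > 10:20) AND its end is no earlier than beta's end (X.end >= 19:15).
alpha: end 12:10 > 10:20? ✓; end 12:10 >= 19:15? ✗ → no.
epsilon: end 15:05 > 10:20? ✓; end 15:05 >= 19:15? ✗ → no.
gamma: end 10:35 > 10:20? ✓; end 10:35 >= 19:15? ✗ → no.
iota: end 12:40 > 10:20? ✓; end 12:40 >= 19:15? ✗ → no.
kappa: end 19:10 > 10:20? ✓; end 19:10 >= 19:15? ✗ → no.
lambda: end 12:40 > 10:20? ✓; end 12:40 >= 19:15? ✗ → no.
mu: end 12:20 > 10:20? ✓; end 12:20 >= 19:15? ✗ → no.
theta: end 19:35 > 10:20? ✓; end 19:35 >= 19:15? ✓ → yes.
zeta: end 19:05 > 10:20? ✓; end 19:05 >= 19:15? ✗ → no.
Result: theta.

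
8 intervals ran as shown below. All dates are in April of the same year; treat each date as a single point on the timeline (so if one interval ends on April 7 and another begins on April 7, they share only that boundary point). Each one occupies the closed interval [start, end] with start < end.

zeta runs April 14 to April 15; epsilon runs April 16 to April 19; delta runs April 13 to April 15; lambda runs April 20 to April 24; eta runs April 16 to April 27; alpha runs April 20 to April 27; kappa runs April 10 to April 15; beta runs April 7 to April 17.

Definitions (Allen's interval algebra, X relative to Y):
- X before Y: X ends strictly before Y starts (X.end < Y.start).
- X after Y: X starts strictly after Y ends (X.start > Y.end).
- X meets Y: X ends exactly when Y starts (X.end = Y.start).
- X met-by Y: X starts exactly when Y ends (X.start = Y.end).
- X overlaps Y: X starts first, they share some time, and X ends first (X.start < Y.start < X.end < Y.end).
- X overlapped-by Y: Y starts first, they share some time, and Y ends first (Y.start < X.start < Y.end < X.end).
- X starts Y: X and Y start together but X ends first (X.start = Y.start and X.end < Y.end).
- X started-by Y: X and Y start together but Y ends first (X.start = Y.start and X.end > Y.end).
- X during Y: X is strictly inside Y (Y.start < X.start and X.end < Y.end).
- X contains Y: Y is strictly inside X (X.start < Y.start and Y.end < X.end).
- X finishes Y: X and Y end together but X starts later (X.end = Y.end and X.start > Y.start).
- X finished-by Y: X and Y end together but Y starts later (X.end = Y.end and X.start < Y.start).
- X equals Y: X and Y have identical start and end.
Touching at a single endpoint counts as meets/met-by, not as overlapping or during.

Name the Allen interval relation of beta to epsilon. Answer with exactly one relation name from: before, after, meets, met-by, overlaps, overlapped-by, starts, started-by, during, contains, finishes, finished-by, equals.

overlaps

beta = [April 7, April 17]; epsilon = [April 16, April 19].
Compare endpoints: beta.start < epsilon.start, beta.start < epsilon.end, beta.end > epsilon.start, beta.end < epsilon.end.
That pattern is 'overlaps'.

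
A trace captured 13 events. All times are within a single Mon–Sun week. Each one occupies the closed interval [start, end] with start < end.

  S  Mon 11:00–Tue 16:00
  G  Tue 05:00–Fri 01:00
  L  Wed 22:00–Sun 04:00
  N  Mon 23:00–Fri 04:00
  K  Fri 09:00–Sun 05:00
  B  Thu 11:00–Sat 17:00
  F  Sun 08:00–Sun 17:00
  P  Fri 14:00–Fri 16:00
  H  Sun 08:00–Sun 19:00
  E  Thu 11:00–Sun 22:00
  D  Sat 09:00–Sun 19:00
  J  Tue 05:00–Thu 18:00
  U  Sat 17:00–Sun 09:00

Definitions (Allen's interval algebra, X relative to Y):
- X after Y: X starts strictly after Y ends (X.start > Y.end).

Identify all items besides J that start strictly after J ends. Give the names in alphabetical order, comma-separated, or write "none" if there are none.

D, F, H, K, P, U

Target J = [Tue 05:00, Thu 18:00].
B [Thu 11:00, Sat 17:00] → overlapped-by → no.
D [Sat 09:00, Sun 19:00] → after → yes.
E [Thu 11:00, Sun 22:00] → overlapped-by → no.
F [Sun 08:00, Sun 17:00] → after → yes.
G [Tue 05:00, Fri 01:00] → started-by → no.
H [Sun 08:00, Sun 19:00] → after → yes.
K [Fri 09:00, Sun 05:00] → after → yes.
L [Wed 22:00, Sun 04:00] → overlapped-by → no.
N [Mon 23:00, Fri 04:00] → contains → no.
P [Fri 14:00, Fri 16:00] → after → yes.
S [Mon 11:00, Tue 16:00] → overlaps → no.
U [Sat 17:00, Sun 09:00] → after → yes.
Result: D, F, H, K, P, U.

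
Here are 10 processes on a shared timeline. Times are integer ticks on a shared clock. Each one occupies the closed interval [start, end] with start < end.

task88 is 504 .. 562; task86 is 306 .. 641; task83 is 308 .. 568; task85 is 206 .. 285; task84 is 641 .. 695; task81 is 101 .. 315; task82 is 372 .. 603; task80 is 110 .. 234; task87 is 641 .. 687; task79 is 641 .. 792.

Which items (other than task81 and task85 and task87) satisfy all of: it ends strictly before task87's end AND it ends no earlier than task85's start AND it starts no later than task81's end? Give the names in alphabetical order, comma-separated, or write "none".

Conditions: its end is strictly before task87's end (X.end < 687) AND its end is no earlier than task85's start (X.end >= 206) AND its start is no later than task81's end (X.start <= 315).
task79: end 792 < 687? ✗; end 792 >= 206? ✓; start 641 <= 315? ✗ → no.
task80: end 234 < 687? ✓; end 234 >= 206? ✓; start 110 <= 315? ✓ → yes.
task82: end 603 < 687? ✓; end 603 >= 206? ✓; start 372 <= 315? ✗ → no.
task83: end 568 < 687? ✓; end 568 >= 206? ✓; start 308 <= 315? ✓ → yes.
task84: end 695 < 687? ✗; end 695 >= 206? ✓; start 641 <= 315? ✗ → no.
task86: end 641 < 687? ✓; end 641 >= 206? ✓; start 306 <= 315? ✓ → yes.
task88: end 562 < 687? ✓; end 562 >= 206? ✓; start 504 <= 315? ✗ → no.
Result: task80, task83, task86.

task80, task83, task86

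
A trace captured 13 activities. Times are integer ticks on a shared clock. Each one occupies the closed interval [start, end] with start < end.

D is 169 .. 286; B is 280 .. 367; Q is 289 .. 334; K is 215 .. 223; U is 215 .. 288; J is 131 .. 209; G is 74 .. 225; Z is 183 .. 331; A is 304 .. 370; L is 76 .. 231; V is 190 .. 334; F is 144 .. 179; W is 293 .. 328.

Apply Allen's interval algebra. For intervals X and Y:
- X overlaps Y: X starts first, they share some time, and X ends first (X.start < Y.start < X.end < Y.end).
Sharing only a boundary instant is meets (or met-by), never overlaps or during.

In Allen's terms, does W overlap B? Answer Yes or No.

W = [293, 328], B = [280, 367].
Actual relation of W to B: during.
Asked whether 'overlaps' holds → No.

No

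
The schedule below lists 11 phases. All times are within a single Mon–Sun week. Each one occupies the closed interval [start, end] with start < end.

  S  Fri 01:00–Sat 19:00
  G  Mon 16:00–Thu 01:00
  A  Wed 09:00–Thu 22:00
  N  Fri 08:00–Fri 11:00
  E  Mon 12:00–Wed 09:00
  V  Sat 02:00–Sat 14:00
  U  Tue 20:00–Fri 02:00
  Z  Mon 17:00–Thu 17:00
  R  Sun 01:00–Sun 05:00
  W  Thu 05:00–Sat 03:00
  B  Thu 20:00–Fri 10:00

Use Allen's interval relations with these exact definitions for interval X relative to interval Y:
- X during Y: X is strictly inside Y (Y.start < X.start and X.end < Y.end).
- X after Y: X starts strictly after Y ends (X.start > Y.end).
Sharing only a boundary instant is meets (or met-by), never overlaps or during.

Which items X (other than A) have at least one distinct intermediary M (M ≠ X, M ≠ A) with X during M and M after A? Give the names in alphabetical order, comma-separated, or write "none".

N, V

Target A = [Wed 09:00, Thu 22:00].
Intermediaries M with M after A: N, R, S, V.
Via N — items with X during N: none.
Via R — items with X during R: none.
Via S — items with X during S: N, V.
Via V — items with X during V: none.
Union: N, V.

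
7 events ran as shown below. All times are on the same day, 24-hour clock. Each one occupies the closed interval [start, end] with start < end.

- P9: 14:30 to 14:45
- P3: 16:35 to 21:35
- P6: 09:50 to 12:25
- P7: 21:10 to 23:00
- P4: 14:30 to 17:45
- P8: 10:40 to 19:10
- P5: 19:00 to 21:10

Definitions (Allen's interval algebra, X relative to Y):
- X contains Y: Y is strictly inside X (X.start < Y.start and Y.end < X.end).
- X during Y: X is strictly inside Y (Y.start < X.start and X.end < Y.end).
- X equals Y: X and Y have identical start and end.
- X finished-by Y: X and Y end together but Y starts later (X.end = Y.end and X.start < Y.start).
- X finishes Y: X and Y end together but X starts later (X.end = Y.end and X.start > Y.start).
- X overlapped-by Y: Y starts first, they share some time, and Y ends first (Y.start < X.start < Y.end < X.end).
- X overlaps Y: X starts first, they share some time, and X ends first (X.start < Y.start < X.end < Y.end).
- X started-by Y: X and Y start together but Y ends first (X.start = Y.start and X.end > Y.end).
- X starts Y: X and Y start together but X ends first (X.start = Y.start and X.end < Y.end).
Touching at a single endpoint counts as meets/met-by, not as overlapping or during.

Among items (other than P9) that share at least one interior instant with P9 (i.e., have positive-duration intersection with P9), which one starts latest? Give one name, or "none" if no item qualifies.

Target P9 = [14:30, 14:45].
P3 [16:35, 21:35] → after → excluded.
P4 [14:30, 17:45] → started-by → candidate.
P5 [19:00, 21:10] → after → excluded.
P6 [09:50, 12:25] → before → excluded.
P7 [21:10, 23:00] → after → excluded.
P8 [10:40, 19:10] → contains → candidate.
Among candidates, latest start is 14:30 → P4.

P4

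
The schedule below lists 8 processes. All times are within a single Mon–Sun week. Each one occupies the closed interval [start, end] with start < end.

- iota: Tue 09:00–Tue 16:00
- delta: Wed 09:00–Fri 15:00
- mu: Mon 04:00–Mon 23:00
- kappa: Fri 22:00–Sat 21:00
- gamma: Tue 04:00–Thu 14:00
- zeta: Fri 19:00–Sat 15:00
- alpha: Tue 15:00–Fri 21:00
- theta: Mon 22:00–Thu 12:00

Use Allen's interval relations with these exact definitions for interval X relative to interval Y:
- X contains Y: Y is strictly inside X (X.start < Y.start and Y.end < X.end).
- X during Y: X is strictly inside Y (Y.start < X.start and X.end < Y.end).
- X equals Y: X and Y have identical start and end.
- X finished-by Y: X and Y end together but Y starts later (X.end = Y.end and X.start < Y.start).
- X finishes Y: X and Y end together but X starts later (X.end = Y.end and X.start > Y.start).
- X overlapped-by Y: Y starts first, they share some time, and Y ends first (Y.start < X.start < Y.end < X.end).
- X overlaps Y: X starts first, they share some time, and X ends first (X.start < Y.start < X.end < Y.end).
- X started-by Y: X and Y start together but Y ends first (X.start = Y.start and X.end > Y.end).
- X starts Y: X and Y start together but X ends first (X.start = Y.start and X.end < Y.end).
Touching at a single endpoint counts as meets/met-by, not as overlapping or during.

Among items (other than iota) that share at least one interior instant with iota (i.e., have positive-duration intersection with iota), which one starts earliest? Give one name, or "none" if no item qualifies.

theta

Target iota = [Tue 09:00, Tue 16:00].
alpha [Tue 15:00, Fri 21:00] → overlapped-by → candidate.
delta [Wed 09:00, Fri 15:00] → after → excluded.
gamma [Tue 04:00, Thu 14:00] → contains → candidate.
kappa [Fri 22:00, Sat 21:00] → after → excluded.
mu [Mon 04:00, Mon 23:00] → before → excluded.
theta [Mon 22:00, Thu 12:00] → contains → candidate.
zeta [Fri 19:00, Sat 15:00] → after → excluded.
Among candidates, earliest start is Mon 22:00 → theta.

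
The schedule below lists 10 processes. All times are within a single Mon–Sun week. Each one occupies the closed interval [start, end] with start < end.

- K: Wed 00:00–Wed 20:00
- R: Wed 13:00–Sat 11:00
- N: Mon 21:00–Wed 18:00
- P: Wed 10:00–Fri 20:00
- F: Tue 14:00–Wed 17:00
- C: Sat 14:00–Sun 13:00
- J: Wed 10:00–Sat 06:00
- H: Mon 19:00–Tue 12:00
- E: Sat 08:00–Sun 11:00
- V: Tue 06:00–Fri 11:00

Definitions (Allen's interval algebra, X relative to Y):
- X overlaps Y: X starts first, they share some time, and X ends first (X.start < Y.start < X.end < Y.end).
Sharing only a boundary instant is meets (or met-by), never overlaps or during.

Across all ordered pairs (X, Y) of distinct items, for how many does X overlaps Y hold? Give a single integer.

Checking all 90 ordered pairs for relation 'overlaps'; matching pairs in alphabetical order:
(E, C): E overlaps C ✓
(F, J): F overlaps J ✓
(F, K): F overlaps K ✓
(F, P): F overlaps P ✓
(F, R): F overlaps R ✓
(H, N): H overlaps N ✓
(H, V): H overlaps V ✓
(J, R): J overlaps R ✓
(K, J): K overlaps J ✓
(K, P): K overlaps P ✓
(K, R): K overlaps R ✓
(N, J): N overlaps J ✓
(N, K): N overlaps K ✓
(N, P): N overlaps P ✓
(N, R): N overlaps R ✓
(N, V): N overlaps V ✓
(P, R): P overlaps R ✓
(R, E): R overlaps E ✓
(V, J): V overlaps J ✓
(V, P): V overlaps P ✓
(V, R): V overlaps R ✓
Count: 21.

21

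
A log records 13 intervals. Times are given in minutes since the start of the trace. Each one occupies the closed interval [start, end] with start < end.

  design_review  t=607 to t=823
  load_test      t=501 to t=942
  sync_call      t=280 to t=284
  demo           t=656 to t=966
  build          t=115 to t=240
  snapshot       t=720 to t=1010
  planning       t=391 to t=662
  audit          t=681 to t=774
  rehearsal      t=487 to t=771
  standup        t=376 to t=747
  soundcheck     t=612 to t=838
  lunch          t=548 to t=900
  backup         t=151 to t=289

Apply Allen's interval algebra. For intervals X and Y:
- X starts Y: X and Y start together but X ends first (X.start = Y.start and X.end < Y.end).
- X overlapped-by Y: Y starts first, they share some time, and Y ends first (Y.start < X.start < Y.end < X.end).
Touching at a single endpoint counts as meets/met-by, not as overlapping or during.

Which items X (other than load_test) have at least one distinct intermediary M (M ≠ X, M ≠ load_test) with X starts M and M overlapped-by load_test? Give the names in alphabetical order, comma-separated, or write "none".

Target load_test = [t=501, t=942].
Intermediaries M with M overlapped-by load_test: demo, snapshot.
Via demo — items with X starts demo: none.
Via snapshot — items with X starts snapshot: none.
Union: none.

none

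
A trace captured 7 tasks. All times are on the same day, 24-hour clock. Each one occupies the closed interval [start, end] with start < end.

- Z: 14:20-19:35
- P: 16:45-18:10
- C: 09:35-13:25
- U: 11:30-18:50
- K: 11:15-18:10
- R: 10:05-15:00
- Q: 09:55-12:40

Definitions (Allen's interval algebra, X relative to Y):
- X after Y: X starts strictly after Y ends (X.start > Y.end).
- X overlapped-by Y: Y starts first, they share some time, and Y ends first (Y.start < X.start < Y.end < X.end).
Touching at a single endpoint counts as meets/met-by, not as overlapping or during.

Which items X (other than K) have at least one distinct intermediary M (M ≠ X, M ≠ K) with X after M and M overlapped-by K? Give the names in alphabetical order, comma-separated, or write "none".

none

Target K = [11:15, 18:10].
Intermediaries M with M overlapped-by K: U, Z.
Via U — items with X after U: none.
Via Z — items with X after Z: none.
Union: none.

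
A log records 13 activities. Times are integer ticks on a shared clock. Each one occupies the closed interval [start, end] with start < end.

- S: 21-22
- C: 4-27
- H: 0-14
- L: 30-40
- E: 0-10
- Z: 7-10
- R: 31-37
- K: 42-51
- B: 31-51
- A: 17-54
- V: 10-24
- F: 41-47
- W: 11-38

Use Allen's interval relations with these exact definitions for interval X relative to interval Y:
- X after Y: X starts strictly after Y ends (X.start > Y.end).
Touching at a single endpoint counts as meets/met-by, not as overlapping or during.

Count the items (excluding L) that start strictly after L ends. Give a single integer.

2

Target L = [30, 40].
A [17, 54] → contains → no.
B [31, 51] → overlapped-by → no.
C [4, 27] → before → no.
E [0, 10] → before → no.
F [41, 47] → after → counts.
H [0, 14] → before → no.
K [42, 51] → after → counts.
R [31, 37] → during → no.
S [21, 22] → before → no.
V [10, 24] → before → no.
W [11, 38] → overlaps → no.
Z [7, 10] → before → no.
Total: 2.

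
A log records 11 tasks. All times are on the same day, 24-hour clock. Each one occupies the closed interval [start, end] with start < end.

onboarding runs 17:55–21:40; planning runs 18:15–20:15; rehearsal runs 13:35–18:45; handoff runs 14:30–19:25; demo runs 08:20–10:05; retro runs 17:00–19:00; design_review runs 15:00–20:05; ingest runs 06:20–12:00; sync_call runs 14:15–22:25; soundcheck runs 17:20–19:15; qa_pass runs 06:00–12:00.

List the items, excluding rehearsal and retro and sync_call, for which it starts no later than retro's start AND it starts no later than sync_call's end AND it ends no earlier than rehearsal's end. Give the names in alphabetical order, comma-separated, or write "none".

design_review, handoff

Conditions: its start is no later than retro's start (X.start <= 17:00) AND its start is no later than sync_call's end (X.start <= 22:25) AND its end is no earlier than rehearsal's end (X.end >= 18:45).
demo: start 08:20 <= 17:00? ✓; start 08:20 <= 22:25? ✓; end 10:05 >= 18:45? ✗ → no.
design_review: start 15:00 <= 17:00? ✓; start 15:00 <= 22:25? ✓; end 20:05 >= 18:45? ✓ → yes.
handoff: start 14:30 <= 17:00? ✓; start 14:30 <= 22:25? ✓; end 19:25 >= 18:45? ✓ → yes.
ingest: start 06:20 <= 17:00? ✓; start 06:20 <= 22:25? ✓; end 12:00 >= 18:45? ✗ → no.
onboarding: start 17:55 <= 17:00? ✗; start 17:55 <= 22:25? ✓; end 21:40 >= 18:45? ✓ → no.
planning: start 18:15 <= 17:00? ✗; start 18:15 <= 22:25? ✓; end 20:15 >= 18:45? ✓ → no.
qa_pass: start 06:00 <= 17:00? ✓; start 06:00 <= 22:25? ✓; end 12:00 >= 18:45? ✗ → no.
soundcheck: start 17:20 <= 17:00? ✗; start 17:20 <= 22:25? ✓; end 19:15 >= 18:45? ✓ → no.
Result: design_review, handoff.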